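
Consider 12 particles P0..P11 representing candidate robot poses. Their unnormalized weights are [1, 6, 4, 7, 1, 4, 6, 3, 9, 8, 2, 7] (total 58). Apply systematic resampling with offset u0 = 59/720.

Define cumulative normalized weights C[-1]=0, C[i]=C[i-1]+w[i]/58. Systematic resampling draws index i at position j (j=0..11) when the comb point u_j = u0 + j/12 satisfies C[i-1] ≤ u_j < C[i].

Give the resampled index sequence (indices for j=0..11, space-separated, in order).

1 2 3 5 6 6 8 8 9 9 11 11

C = [1/58, 7/58, 11/58, 9/29, 19/58, 23/58, 1/2, 16/29, 41/58, 49/58, 51/58, 1]
j=0: u_0=59/720 ∈ [1/58, 7/58) → index 1
j=1: u_1=119/720 ∈ [7/58, 11/58) → index 2
j=2: u_2=179/720 ∈ [11/58, 9/29) → index 3
j=3: u_3=239/720 ∈ [19/58, 23/58) → index 5
j=4: u_4=299/720 ∈ [23/58, 1/2) → index 6
j=5: u_5=359/720 ∈ [23/58, 1/2) → index 6
j=6: u_6=419/720 ∈ [16/29, 41/58) → index 8
j=7: u_7=479/720 ∈ [16/29, 41/58) → index 8
j=8: u_8=539/720 ∈ [41/58, 49/58) → index 9
j=9: u_9=599/720 ∈ [41/58, 49/58) → index 9
j=10: u_10=659/720 ∈ [51/58, 1) → index 11
j=11: u_11=719/720 ∈ [51/58, 1) → index 11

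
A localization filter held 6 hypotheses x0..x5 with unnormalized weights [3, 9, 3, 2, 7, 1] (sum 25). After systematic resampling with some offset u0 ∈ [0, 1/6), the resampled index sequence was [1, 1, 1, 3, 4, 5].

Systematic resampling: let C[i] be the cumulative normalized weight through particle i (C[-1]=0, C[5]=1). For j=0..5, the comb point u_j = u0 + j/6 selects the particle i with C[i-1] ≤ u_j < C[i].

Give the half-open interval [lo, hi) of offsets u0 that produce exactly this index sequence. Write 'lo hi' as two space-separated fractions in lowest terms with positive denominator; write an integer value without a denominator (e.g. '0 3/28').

C = [3/25, 12/25, 3/5, 17/25, 24/25, 1]
j=0 picked index 1: u0 ∈ [3/25, 12/25)
j=1 picked index 1: u0 ∈ [-7/150, 47/150)
j=2 picked index 1: u0 ∈ [-16/75, 11/75)
j=3 picked index 3: u0 ∈ [1/10, 9/50)
j=4 picked index 4: u0 ∈ [1/75, 22/75)
j=5 picked index 5: u0 ∈ [19/150, 1/6)
intersection: [19/150, 11/75)

19/150 11/75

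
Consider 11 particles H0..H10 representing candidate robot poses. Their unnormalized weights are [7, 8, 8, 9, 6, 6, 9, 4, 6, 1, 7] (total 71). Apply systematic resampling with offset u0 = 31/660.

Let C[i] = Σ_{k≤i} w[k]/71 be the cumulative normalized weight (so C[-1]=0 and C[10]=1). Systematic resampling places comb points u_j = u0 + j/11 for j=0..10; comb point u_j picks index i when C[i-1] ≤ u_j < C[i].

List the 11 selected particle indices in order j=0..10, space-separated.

0 1 2 2 3 4 5 6 7 8 10

C = [7/71, 15/71, 23/71, 32/71, 38/71, 44/71, 53/71, 57/71, 63/71, 64/71, 1]
j=0: u_0=31/660 ∈ [0, 7/71) → index 0
j=1: u_1=91/660 ∈ [7/71, 15/71) → index 1
j=2: u_2=151/660 ∈ [15/71, 23/71) → index 2
j=3: u_3=211/660 ∈ [15/71, 23/71) → index 2
j=4: u_4=271/660 ∈ [23/71, 32/71) → index 3
j=5: u_5=331/660 ∈ [32/71, 38/71) → index 4
j=6: u_6=391/660 ∈ [38/71, 44/71) → index 5
j=7: u_7=41/60 ∈ [44/71, 53/71) → index 6
j=8: u_8=511/660 ∈ [53/71, 57/71) → index 7
j=9: u_9=571/660 ∈ [57/71, 63/71) → index 8
j=10: u_10=631/660 ∈ [64/71, 1) → index 10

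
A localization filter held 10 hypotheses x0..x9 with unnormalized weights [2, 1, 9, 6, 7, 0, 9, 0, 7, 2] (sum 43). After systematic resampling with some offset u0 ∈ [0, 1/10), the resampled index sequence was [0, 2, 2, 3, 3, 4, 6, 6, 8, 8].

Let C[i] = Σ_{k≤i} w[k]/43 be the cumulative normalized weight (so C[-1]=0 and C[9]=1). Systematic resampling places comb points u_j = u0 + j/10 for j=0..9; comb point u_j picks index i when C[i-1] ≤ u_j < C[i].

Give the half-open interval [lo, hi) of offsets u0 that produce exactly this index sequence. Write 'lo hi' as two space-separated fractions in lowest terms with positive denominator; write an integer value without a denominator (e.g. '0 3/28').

0 4/215

C = [2/43, 3/43, 12/43, 18/43, 25/43, 25/43, 34/43, 34/43, 41/43, 1]
j=0 picked index 0: u0 ∈ [0, 2/43)
j=1 picked index 2: u0 ∈ [-13/430, 77/430)
j=2 picked index 2: u0 ∈ [-28/215, 17/215)
j=3 picked index 3: u0 ∈ [-9/430, 51/430)
j=4 picked index 3: u0 ∈ [-26/215, 4/215)
j=5 picked index 4: u0 ∈ [-7/86, 7/86)
j=6 picked index 6: u0 ∈ [-4/215, 41/215)
j=7 picked index 6: u0 ∈ [-51/430, 39/430)
j=8 picked index 8: u0 ∈ [-2/215, 33/215)
j=9 picked index 8: u0 ∈ [-47/430, 23/430)
intersection: [0, 4/215)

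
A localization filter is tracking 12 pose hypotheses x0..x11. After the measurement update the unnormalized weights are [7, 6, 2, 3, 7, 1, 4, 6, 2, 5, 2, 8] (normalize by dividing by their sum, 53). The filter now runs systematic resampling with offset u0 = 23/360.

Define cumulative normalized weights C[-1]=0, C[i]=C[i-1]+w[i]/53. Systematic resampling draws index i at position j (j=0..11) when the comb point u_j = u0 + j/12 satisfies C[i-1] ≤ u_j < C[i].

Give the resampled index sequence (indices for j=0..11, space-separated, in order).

C = [7/53, 13/53, 15/53, 18/53, 25/53, 26/53, 30/53, 36/53, 38/53, 43/53, 45/53, 1]
j=0: u_0=23/360 ∈ [0, 7/53) → index 0
j=1: u_1=53/360 ∈ [7/53, 13/53) → index 1
j=2: u_2=83/360 ∈ [7/53, 13/53) → index 1
j=3: u_3=113/360 ∈ [15/53, 18/53) → index 3
j=4: u_4=143/360 ∈ [18/53, 25/53) → index 4
j=5: u_5=173/360 ∈ [25/53, 26/53) → index 5
j=6: u_6=203/360 ∈ [26/53, 30/53) → index 6
j=7: u_7=233/360 ∈ [30/53, 36/53) → index 7
j=8: u_8=263/360 ∈ [38/53, 43/53) → index 9
j=9: u_9=293/360 ∈ [43/53, 45/53) → index 10
j=10: u_10=323/360 ∈ [45/53, 1) → index 11
j=11: u_11=353/360 ∈ [45/53, 1) → index 11

0 1 1 3 4 5 6 7 9 10 11 11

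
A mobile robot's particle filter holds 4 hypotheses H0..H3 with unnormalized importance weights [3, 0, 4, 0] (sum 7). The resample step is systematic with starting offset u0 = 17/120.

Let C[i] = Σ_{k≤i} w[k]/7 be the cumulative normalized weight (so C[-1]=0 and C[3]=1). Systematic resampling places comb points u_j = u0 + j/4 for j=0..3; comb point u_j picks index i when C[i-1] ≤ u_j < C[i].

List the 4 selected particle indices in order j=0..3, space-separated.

C = [3/7, 3/7, 1, 1]
j=0: u_0=17/120 ∈ [0, 3/7) → index 0
j=1: u_1=47/120 ∈ [0, 3/7) → index 0
j=2: u_2=77/120 ∈ [3/7, 1) → index 2
j=3: u_3=107/120 ∈ [3/7, 1) → index 2

0 0 2 2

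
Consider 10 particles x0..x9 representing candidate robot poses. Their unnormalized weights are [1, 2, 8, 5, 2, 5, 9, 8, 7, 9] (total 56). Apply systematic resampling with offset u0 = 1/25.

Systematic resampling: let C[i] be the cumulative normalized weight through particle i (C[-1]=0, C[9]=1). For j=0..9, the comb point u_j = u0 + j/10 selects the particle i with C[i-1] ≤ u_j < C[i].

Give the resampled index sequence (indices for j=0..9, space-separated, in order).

1 2 3 5 6 6 7 8 9 9

C = [1/56, 3/56, 11/56, 2/7, 9/28, 23/56, 4/7, 5/7, 47/56, 1]
j=0: u_0=1/25 ∈ [1/56, 3/56) → index 1
j=1: u_1=7/50 ∈ [3/56, 11/56) → index 2
j=2: u_2=6/25 ∈ [11/56, 2/7) → index 3
j=3: u_3=17/50 ∈ [9/28, 23/56) → index 5
j=4: u_4=11/25 ∈ [23/56, 4/7) → index 6
j=5: u_5=27/50 ∈ [23/56, 4/7) → index 6
j=6: u_6=16/25 ∈ [4/7, 5/7) → index 7
j=7: u_7=37/50 ∈ [5/7, 47/56) → index 8
j=8: u_8=21/25 ∈ [47/56, 1) → index 9
j=9: u_9=47/50 ∈ [47/56, 1) → index 9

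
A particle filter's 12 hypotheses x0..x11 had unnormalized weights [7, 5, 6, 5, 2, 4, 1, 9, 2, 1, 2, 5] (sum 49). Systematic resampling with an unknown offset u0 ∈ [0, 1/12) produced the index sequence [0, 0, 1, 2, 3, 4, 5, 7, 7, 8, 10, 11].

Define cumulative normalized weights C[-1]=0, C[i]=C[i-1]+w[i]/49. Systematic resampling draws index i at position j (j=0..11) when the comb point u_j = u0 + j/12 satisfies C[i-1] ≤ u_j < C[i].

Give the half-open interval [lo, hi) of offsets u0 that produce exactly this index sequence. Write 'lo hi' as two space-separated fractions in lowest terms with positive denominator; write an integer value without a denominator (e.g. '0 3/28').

31/588 5/84

C = [1/7, 12/49, 18/49, 23/49, 25/49, 29/49, 30/49, 39/49, 41/49, 6/7, 44/49, 1]
j=0 picked index 0: u0 ∈ [0, 1/7)
j=1 picked index 0: u0 ∈ [-1/12, 5/84)
j=2 picked index 1: u0 ∈ [-1/42, 23/294)
j=3 picked index 2: u0 ∈ [-1/196, 23/196)
j=4 picked index 3: u0 ∈ [5/147, 20/147)
j=5 picked index 4: u0 ∈ [31/588, 55/588)
j=6 picked index 5: u0 ∈ [1/98, 9/98)
j=7 picked index 7: u0 ∈ [17/588, 125/588)
j=8 picked index 7: u0 ∈ [-8/147, 19/147)
j=9 picked index 8: u0 ∈ [9/196, 17/196)
j=10 picked index 10: u0 ∈ [1/42, 19/294)
j=11 picked index 11: u0 ∈ [-11/588, 1/12)
intersection: [31/588, 5/84)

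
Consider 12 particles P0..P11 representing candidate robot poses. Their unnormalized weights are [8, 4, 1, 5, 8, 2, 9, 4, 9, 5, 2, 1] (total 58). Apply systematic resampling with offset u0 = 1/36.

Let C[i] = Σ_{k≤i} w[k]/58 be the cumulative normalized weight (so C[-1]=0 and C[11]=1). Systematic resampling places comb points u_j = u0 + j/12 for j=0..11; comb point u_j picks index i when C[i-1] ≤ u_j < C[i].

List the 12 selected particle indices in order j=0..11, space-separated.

0 0 1 3 4 4 6 6 7 8 8 9

C = [4/29, 6/29, 13/58, 9/29, 13/29, 14/29, 37/58, 41/58, 25/29, 55/58, 57/58, 1]
j=0: u_0=1/36 ∈ [0, 4/29) → index 0
j=1: u_1=1/9 ∈ [0, 4/29) → index 0
j=2: u_2=7/36 ∈ [4/29, 6/29) → index 1
j=3: u_3=5/18 ∈ [13/58, 9/29) → index 3
j=4: u_4=13/36 ∈ [9/29, 13/29) → index 4
j=5: u_5=4/9 ∈ [9/29, 13/29) → index 4
j=6: u_6=19/36 ∈ [14/29, 37/58) → index 6
j=7: u_7=11/18 ∈ [14/29, 37/58) → index 6
j=8: u_8=25/36 ∈ [37/58, 41/58) → index 7
j=9: u_9=7/9 ∈ [41/58, 25/29) → index 8
j=10: u_10=31/36 ∈ [41/58, 25/29) → index 8
j=11: u_11=17/18 ∈ [25/29, 55/58) → index 9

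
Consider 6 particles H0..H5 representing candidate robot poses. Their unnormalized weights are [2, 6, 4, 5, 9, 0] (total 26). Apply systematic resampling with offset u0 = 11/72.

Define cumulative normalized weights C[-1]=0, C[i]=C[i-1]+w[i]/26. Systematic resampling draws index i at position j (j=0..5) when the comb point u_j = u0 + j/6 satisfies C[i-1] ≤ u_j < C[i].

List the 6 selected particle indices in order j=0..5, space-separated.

1 2 3 3 4 4

C = [1/13, 4/13, 6/13, 17/26, 1, 1]
j=0: u_0=11/72 ∈ [1/13, 4/13) → index 1
j=1: u_1=23/72 ∈ [4/13, 6/13) → index 2
j=2: u_2=35/72 ∈ [6/13, 17/26) → index 3
j=3: u_3=47/72 ∈ [6/13, 17/26) → index 3
j=4: u_4=59/72 ∈ [17/26, 1) → index 4
j=5: u_5=71/72 ∈ [17/26, 1) → index 4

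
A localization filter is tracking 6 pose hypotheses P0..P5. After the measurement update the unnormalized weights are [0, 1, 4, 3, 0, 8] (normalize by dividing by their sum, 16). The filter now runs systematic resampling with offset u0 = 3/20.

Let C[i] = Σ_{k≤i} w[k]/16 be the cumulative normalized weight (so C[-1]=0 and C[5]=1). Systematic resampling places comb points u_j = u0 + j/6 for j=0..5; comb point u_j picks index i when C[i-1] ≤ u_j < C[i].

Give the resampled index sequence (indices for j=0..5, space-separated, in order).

C = [0, 1/16, 5/16, 1/2, 1/2, 1]
j=0: u_0=3/20 ∈ [1/16, 5/16) → index 2
j=1: u_1=19/60 ∈ [5/16, 1/2) → index 3
j=2: u_2=29/60 ∈ [5/16, 1/2) → index 3
j=3: u_3=13/20 ∈ [1/2, 1) → index 5
j=4: u_4=49/60 ∈ [1/2, 1) → index 5
j=5: u_5=59/60 ∈ [1/2, 1) → index 5

2 3 3 5 5 5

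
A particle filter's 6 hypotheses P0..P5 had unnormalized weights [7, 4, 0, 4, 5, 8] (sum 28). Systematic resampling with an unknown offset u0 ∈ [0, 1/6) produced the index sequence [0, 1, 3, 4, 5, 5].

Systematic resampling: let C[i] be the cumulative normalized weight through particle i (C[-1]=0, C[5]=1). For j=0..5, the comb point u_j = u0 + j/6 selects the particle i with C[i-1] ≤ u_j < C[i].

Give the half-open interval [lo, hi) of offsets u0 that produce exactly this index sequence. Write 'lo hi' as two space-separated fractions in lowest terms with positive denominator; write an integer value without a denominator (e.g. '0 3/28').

1/12 1/6

C = [1/4, 11/28, 11/28, 15/28, 5/7, 1]
j=0 picked index 0: u0 ∈ [0, 1/4)
j=1 picked index 1: u0 ∈ [1/12, 19/84)
j=2 picked index 3: u0 ∈ [5/84, 17/84)
j=3 picked index 4: u0 ∈ [1/28, 3/14)
j=4 picked index 5: u0 ∈ [1/21, 1/3)
j=5 picked index 5: u0 ∈ [-5/42, 1/6)
intersection: [1/12, 1/6)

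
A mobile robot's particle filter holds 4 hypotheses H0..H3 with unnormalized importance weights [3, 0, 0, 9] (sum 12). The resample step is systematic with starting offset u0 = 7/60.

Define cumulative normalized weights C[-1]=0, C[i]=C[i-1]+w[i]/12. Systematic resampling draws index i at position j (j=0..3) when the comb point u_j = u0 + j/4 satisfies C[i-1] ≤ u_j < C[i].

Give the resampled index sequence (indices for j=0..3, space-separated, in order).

C = [1/4, 1/4, 1/4, 1]
j=0: u_0=7/60 ∈ [0, 1/4) → index 0
j=1: u_1=11/30 ∈ [1/4, 1) → index 3
j=2: u_2=37/60 ∈ [1/4, 1) → index 3
j=3: u_3=13/15 ∈ [1/4, 1) → index 3

0 3 3 3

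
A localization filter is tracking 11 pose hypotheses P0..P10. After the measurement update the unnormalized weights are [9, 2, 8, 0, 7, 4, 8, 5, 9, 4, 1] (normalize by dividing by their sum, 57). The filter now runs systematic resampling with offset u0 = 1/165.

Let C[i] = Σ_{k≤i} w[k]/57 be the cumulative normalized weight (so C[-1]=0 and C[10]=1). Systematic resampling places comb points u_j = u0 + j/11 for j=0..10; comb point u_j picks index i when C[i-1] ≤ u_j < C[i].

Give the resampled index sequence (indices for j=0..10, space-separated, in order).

C = [3/19, 11/57, 1/3, 1/3, 26/57, 10/19, 2/3, 43/57, 52/57, 56/57, 1]
j=0: u_0=1/165 ∈ [0, 3/19) → index 0
j=1: u_1=16/165 ∈ [0, 3/19) → index 0
j=2: u_2=31/165 ∈ [3/19, 11/57) → index 1
j=3: u_3=46/165 ∈ [11/57, 1/3) → index 2
j=4: u_4=61/165 ∈ [1/3, 26/57) → index 4
j=5: u_5=76/165 ∈ [26/57, 10/19) → index 5
j=6: u_6=91/165 ∈ [10/19, 2/3) → index 6
j=7: u_7=106/165 ∈ [10/19, 2/3) → index 6
j=8: u_8=11/15 ∈ [2/3, 43/57) → index 7
j=9: u_9=136/165 ∈ [43/57, 52/57) → index 8
j=10: u_10=151/165 ∈ [52/57, 56/57) → index 9

0 0 1 2 4 5 6 6 7 8 9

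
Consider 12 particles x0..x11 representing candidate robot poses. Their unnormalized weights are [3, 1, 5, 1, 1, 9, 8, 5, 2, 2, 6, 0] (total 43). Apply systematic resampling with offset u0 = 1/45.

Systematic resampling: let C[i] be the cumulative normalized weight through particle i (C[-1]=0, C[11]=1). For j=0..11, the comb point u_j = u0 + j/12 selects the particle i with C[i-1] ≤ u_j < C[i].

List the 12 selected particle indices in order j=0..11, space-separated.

0 2 2 5 5 5 6 6 7 8 9 10

C = [3/43, 4/43, 9/43, 10/43, 11/43, 20/43, 28/43, 33/43, 35/43, 37/43, 1, 1]
j=0: u_0=1/45 ∈ [0, 3/43) → index 0
j=1: u_1=19/180 ∈ [4/43, 9/43) → index 2
j=2: u_2=17/90 ∈ [4/43, 9/43) → index 2
j=3: u_3=49/180 ∈ [11/43, 20/43) → index 5
j=4: u_4=16/45 ∈ [11/43, 20/43) → index 5
j=5: u_5=79/180 ∈ [11/43, 20/43) → index 5
j=6: u_6=47/90 ∈ [20/43, 28/43) → index 6
j=7: u_7=109/180 ∈ [20/43, 28/43) → index 6
j=8: u_8=31/45 ∈ [28/43, 33/43) → index 7
j=9: u_9=139/180 ∈ [33/43, 35/43) → index 8
j=10: u_10=77/90 ∈ [35/43, 37/43) → index 9
j=11: u_11=169/180 ∈ [37/43, 1) → index 10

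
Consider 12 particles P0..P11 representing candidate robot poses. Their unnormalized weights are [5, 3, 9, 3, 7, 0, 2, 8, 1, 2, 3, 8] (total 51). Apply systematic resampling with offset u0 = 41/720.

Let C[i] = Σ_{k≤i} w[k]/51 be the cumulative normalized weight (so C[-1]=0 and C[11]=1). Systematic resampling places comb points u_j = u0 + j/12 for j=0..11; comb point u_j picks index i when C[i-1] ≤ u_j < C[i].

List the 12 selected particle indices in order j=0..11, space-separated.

C = [5/51, 8/51, 1/3, 20/51, 9/17, 9/17, 29/51, 37/51, 38/51, 40/51, 43/51, 1]
j=0: u_0=41/720 ∈ [0, 5/51) → index 0
j=1: u_1=101/720 ∈ [5/51, 8/51) → index 1
j=2: u_2=161/720 ∈ [8/51, 1/3) → index 2
j=3: u_3=221/720 ∈ [8/51, 1/3) → index 2
j=4: u_4=281/720 ∈ [1/3, 20/51) → index 3
j=5: u_5=341/720 ∈ [20/51, 9/17) → index 4
j=6: u_6=401/720 ∈ [9/17, 29/51) → index 6
j=7: u_7=461/720 ∈ [29/51, 37/51) → index 7
j=8: u_8=521/720 ∈ [29/51, 37/51) → index 7
j=9: u_9=581/720 ∈ [40/51, 43/51) → index 10
j=10: u_10=641/720 ∈ [43/51, 1) → index 11
j=11: u_11=701/720 ∈ [43/51, 1) → index 11

0 1 2 2 3 4 6 7 7 10 11 11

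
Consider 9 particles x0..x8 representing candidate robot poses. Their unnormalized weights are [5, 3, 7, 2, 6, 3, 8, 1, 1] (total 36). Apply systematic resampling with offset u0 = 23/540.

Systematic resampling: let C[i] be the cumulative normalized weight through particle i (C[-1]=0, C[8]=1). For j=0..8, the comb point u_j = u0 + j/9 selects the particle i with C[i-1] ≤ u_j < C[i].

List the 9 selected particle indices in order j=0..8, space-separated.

C = [5/36, 2/9, 5/12, 17/36, 23/36, 13/18, 17/18, 35/36, 1]
j=0: u_0=23/540 ∈ [0, 5/36) → index 0
j=1: u_1=83/540 ∈ [5/36, 2/9) → index 1
j=2: u_2=143/540 ∈ [2/9, 5/12) → index 2
j=3: u_3=203/540 ∈ [2/9, 5/12) → index 2
j=4: u_4=263/540 ∈ [17/36, 23/36) → index 4
j=5: u_5=323/540 ∈ [17/36, 23/36) → index 4
j=6: u_6=383/540 ∈ [23/36, 13/18) → index 5
j=7: u_7=443/540 ∈ [13/18, 17/18) → index 6
j=8: u_8=503/540 ∈ [13/18, 17/18) → index 6

0 1 2 2 4 4 5 6 6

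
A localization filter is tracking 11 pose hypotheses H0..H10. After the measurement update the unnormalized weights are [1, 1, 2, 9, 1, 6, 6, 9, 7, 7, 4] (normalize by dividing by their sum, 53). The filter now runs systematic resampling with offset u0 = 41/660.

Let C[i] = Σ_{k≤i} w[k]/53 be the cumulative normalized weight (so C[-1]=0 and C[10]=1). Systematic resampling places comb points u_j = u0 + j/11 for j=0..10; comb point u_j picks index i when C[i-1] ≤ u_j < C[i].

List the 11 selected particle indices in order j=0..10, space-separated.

2 3 3 5 6 7 7 8 8 9 10

C = [1/53, 2/53, 4/53, 13/53, 14/53, 20/53, 26/53, 35/53, 42/53, 49/53, 1]
j=0: u_0=41/660 ∈ [2/53, 4/53) → index 2
j=1: u_1=101/660 ∈ [4/53, 13/53) → index 3
j=2: u_2=161/660 ∈ [4/53, 13/53) → index 3
j=3: u_3=221/660 ∈ [14/53, 20/53) → index 5
j=4: u_4=281/660 ∈ [20/53, 26/53) → index 6
j=5: u_5=31/60 ∈ [26/53, 35/53) → index 7
j=6: u_6=401/660 ∈ [26/53, 35/53) → index 7
j=7: u_7=461/660 ∈ [35/53, 42/53) → index 8
j=8: u_8=521/660 ∈ [35/53, 42/53) → index 8
j=9: u_9=581/660 ∈ [42/53, 49/53) → index 9
j=10: u_10=641/660 ∈ [49/53, 1) → index 10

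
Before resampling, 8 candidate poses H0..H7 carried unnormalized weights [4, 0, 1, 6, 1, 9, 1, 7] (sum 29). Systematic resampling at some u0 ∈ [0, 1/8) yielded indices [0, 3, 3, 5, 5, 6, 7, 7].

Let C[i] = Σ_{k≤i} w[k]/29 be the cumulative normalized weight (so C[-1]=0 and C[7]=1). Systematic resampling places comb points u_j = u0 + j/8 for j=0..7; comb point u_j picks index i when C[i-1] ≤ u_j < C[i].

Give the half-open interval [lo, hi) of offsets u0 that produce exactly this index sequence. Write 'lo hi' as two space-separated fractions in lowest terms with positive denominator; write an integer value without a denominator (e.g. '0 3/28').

C = [4/29, 4/29, 5/29, 11/29, 12/29, 21/29, 22/29, 1]
j=0 picked index 0: u0 ∈ [0, 4/29)
j=1 picked index 3: u0 ∈ [11/232, 59/232)
j=2 picked index 3: u0 ∈ [-9/116, 15/116)
j=3 picked index 5: u0 ∈ [9/232, 81/232)
j=4 picked index 5: u0 ∈ [-5/58, 13/58)
j=5 picked index 6: u0 ∈ [23/232, 31/232)
j=6 picked index 7: u0 ∈ [1/116, 1/4)
j=7 picked index 7: u0 ∈ [-27/232, 1/8)
intersection: [23/232, 1/8)

23/232 1/8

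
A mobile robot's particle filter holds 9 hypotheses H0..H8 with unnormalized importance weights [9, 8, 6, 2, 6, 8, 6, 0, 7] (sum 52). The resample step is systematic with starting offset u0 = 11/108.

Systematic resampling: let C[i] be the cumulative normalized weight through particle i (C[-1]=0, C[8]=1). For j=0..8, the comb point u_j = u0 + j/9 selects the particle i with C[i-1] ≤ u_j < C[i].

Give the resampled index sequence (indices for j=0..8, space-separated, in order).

0 1 1 2 4 5 6 8 8

C = [9/52, 17/52, 23/52, 25/52, 31/52, 3/4, 45/52, 45/52, 1]
j=0: u_0=11/108 ∈ [0, 9/52) → index 0
j=1: u_1=23/108 ∈ [9/52, 17/52) → index 1
j=2: u_2=35/108 ∈ [9/52, 17/52) → index 1
j=3: u_3=47/108 ∈ [17/52, 23/52) → index 2
j=4: u_4=59/108 ∈ [25/52, 31/52) → index 4
j=5: u_5=71/108 ∈ [31/52, 3/4) → index 5
j=6: u_6=83/108 ∈ [3/4, 45/52) → index 6
j=7: u_7=95/108 ∈ [45/52, 1) → index 8
j=8: u_8=107/108 ∈ [45/52, 1) → index 8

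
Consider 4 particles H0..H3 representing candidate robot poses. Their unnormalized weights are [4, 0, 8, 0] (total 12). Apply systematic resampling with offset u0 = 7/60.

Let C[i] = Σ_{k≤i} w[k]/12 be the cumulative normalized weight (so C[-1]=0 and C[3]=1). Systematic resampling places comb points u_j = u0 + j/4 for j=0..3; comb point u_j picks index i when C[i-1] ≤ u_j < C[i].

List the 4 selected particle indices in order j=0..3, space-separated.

0 2 2 2

C = [1/3, 1/3, 1, 1]
j=0: u_0=7/60 ∈ [0, 1/3) → index 0
j=1: u_1=11/30 ∈ [1/3, 1) → index 2
j=2: u_2=37/60 ∈ [1/3, 1) → index 2
j=3: u_3=13/15 ∈ [1/3, 1) → index 2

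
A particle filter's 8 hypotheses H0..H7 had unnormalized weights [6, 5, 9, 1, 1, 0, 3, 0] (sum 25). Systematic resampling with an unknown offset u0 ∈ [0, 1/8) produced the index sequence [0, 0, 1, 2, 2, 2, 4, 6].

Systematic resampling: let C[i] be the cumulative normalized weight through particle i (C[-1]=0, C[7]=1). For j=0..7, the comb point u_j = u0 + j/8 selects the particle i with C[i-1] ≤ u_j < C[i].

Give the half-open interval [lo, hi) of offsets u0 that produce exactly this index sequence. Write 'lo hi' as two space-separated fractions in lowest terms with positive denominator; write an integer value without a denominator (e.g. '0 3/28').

C = [6/25, 11/25, 4/5, 21/25, 22/25, 22/25, 1, 1]
j=0 picked index 0: u0 ∈ [0, 6/25)
j=1 picked index 0: u0 ∈ [-1/8, 23/200)
j=2 picked index 1: u0 ∈ [-1/100, 19/100)
j=3 picked index 2: u0 ∈ [13/200, 17/40)
j=4 picked index 2: u0 ∈ [-3/50, 3/10)
j=5 picked index 2: u0 ∈ [-37/200, 7/40)
j=6 picked index 4: u0 ∈ [9/100, 13/100)
j=7 picked index 6: u0 ∈ [1/200, 1/8)
intersection: [9/100, 23/200)

9/100 23/200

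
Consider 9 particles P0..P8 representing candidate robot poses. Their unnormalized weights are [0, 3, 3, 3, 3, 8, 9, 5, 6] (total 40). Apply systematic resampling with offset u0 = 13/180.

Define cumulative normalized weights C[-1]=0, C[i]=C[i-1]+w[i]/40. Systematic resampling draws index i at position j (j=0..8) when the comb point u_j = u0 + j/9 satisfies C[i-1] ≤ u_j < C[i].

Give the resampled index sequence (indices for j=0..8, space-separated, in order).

C = [0, 3/40, 3/20, 9/40, 3/10, 1/2, 29/40, 17/20, 1]
j=0: u_0=13/180 ∈ [0, 3/40) → index 1
j=1: u_1=11/60 ∈ [3/20, 9/40) → index 3
j=2: u_2=53/180 ∈ [9/40, 3/10) → index 4
j=3: u_3=73/180 ∈ [3/10, 1/2) → index 5
j=4: u_4=31/60 ∈ [1/2, 29/40) → index 6
j=5: u_5=113/180 ∈ [1/2, 29/40) → index 6
j=6: u_6=133/180 ∈ [29/40, 17/20) → index 7
j=7: u_7=17/20 ∈ [17/20, 1) → index 8
j=8: u_8=173/180 ∈ [17/20, 1) → index 8

1 3 4 5 6 6 7 8 8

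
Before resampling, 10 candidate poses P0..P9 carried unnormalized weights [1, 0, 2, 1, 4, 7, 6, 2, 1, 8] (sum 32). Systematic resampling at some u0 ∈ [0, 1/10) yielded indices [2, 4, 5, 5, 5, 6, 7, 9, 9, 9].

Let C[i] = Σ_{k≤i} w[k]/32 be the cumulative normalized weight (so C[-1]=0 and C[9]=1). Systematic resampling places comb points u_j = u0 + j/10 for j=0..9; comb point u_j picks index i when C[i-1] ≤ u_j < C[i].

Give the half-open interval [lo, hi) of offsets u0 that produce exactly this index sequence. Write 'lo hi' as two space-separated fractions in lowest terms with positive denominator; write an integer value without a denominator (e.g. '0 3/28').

C = [1/32, 1/32, 3/32, 1/8, 1/4, 15/32, 21/32, 23/32, 3/4, 1]
j=0 picked index 2: u0 ∈ [1/32, 3/32)
j=1 picked index 4: u0 ∈ [1/40, 3/20)
j=2 picked index 5: u0 ∈ [1/20, 43/160)
j=3 picked index 5: u0 ∈ [-1/20, 27/160)
j=4 picked index 5: u0 ∈ [-3/20, 11/160)
j=5 picked index 6: u0 ∈ [-1/32, 5/32)
j=6 picked index 7: u0 ∈ [9/160, 19/160)
j=7 picked index 9: u0 ∈ [1/20, 3/10)
j=8 picked index 9: u0 ∈ [-1/20, 1/5)
j=9 picked index 9: u0 ∈ [-3/20, 1/10)
intersection: [9/160, 11/160)

9/160 11/160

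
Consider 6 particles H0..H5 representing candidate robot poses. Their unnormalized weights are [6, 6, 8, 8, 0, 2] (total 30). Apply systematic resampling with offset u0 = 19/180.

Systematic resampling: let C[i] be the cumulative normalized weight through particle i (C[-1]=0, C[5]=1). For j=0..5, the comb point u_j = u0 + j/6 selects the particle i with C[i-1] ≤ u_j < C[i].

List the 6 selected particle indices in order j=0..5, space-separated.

C = [1/5, 2/5, 2/3, 14/15, 14/15, 1]
j=0: u_0=19/180 ∈ [0, 1/5) → index 0
j=1: u_1=49/180 ∈ [1/5, 2/5) → index 1
j=2: u_2=79/180 ∈ [2/5, 2/3) → index 2
j=3: u_3=109/180 ∈ [2/5, 2/3) → index 2
j=4: u_4=139/180 ∈ [2/3, 14/15) → index 3
j=5: u_5=169/180 ∈ [14/15, 1) → index 5

0 1 2 2 3 5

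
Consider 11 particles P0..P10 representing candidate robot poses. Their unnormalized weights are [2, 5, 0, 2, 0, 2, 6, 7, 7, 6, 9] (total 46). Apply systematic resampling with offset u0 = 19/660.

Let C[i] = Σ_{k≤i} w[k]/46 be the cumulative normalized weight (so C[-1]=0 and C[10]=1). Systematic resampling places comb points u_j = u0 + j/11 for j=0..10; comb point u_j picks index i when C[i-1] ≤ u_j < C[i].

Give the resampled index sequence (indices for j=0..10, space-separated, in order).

C = [1/23, 7/46, 7/46, 9/46, 9/46, 11/46, 17/46, 12/23, 31/46, 37/46, 1]
j=0: u_0=19/660 ∈ [0, 1/23) → index 0
j=1: u_1=79/660 ∈ [1/23, 7/46) → index 1
j=2: u_2=139/660 ∈ [9/46, 11/46) → index 5
j=3: u_3=199/660 ∈ [11/46, 17/46) → index 6
j=4: u_4=259/660 ∈ [17/46, 12/23) → index 7
j=5: u_5=29/60 ∈ [17/46, 12/23) → index 7
j=6: u_6=379/660 ∈ [12/23, 31/46) → index 8
j=7: u_7=439/660 ∈ [12/23, 31/46) → index 8
j=8: u_8=499/660 ∈ [31/46, 37/46) → index 9
j=9: u_9=559/660 ∈ [37/46, 1) → index 10
j=10: u_10=619/660 ∈ [37/46, 1) → index 10

0 1 5 6 7 7 8 8 9 10 10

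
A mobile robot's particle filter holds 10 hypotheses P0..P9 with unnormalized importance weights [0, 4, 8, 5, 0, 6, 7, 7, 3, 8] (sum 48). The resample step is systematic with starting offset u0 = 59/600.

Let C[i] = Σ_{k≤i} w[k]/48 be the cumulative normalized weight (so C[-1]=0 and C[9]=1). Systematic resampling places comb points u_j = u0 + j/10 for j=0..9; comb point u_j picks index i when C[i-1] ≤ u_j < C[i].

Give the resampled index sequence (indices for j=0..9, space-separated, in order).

C = [0, 1/12, 1/4, 17/48, 17/48, 23/48, 5/8, 37/48, 5/6, 1]
j=0: u_0=59/600 ∈ [1/12, 1/4) → index 2
j=1: u_1=119/600 ∈ [1/12, 1/4) → index 2
j=2: u_2=179/600 ∈ [1/4, 17/48) → index 3
j=3: u_3=239/600 ∈ [17/48, 23/48) → index 5
j=4: u_4=299/600 ∈ [23/48, 5/8) → index 6
j=5: u_5=359/600 ∈ [23/48, 5/8) → index 6
j=6: u_6=419/600 ∈ [5/8, 37/48) → index 7
j=7: u_7=479/600 ∈ [37/48, 5/6) → index 8
j=8: u_8=539/600 ∈ [5/6, 1) → index 9
j=9: u_9=599/600 ∈ [5/6, 1) → index 9

2 2 3 5 6 6 7 8 9 9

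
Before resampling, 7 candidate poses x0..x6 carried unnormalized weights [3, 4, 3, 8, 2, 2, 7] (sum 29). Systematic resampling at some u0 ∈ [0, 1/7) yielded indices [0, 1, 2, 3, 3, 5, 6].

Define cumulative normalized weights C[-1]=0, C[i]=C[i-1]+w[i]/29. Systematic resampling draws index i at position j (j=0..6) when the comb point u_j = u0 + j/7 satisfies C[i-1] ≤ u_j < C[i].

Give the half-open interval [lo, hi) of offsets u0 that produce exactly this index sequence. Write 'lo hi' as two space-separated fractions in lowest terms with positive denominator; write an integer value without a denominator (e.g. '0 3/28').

C = [3/29, 7/29, 10/29, 18/29, 20/29, 22/29, 1]
j=0 picked index 0: u0 ∈ [0, 3/29)
j=1 picked index 1: u0 ∈ [-8/203, 20/203)
j=2 picked index 2: u0 ∈ [-9/203, 12/203)
j=3 picked index 3: u0 ∈ [-17/203, 39/203)
j=4 picked index 3: u0 ∈ [-46/203, 10/203)
j=5 picked index 5: u0 ∈ [-5/203, 9/203)
j=6 picked index 6: u0 ∈ [-20/203, 1/7)
intersection: [0, 9/203)

0 9/203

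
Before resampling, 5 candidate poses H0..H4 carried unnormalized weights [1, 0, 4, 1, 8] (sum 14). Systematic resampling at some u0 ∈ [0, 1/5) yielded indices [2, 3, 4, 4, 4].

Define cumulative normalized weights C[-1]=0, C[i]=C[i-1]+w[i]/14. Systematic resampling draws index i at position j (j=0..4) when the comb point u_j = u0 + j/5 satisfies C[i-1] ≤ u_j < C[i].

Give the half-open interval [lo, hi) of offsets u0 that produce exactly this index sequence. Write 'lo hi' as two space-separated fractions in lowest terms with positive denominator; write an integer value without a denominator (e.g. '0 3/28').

11/70 1/5

C = [1/14, 1/14, 5/14, 3/7, 1]
j=0 picked index 2: u0 ∈ [1/14, 5/14)
j=1 picked index 3: u0 ∈ [11/70, 8/35)
j=2 picked index 4: u0 ∈ [1/35, 3/5)
j=3 picked index 4: u0 ∈ [-6/35, 2/5)
j=4 picked index 4: u0 ∈ [-13/35, 1/5)
intersection: [11/70, 1/5)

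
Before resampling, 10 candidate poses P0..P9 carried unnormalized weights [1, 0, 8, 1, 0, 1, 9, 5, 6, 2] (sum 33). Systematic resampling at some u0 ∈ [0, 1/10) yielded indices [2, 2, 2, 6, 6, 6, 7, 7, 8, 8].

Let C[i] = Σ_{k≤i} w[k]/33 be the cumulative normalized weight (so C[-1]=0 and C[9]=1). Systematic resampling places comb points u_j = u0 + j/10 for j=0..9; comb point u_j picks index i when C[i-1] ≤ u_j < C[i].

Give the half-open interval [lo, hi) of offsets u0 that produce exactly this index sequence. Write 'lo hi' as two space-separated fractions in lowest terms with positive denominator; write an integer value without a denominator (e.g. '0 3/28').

C = [1/33, 1/33, 3/11, 10/33, 10/33, 1/3, 20/33, 25/33, 31/33, 1]
j=0 picked index 2: u0 ∈ [1/33, 3/11)
j=1 picked index 2: u0 ∈ [-23/330, 19/110)
j=2 picked index 2: u0 ∈ [-28/165, 4/55)
j=3 picked index 6: u0 ∈ [1/30, 101/330)
j=4 picked index 6: u0 ∈ [-1/15, 34/165)
j=5 picked index 6: u0 ∈ [-1/6, 7/66)
j=6 picked index 7: u0 ∈ [1/165, 26/165)
j=7 picked index 7: u0 ∈ [-31/330, 19/330)
j=8 picked index 8: u0 ∈ [-7/165, 23/165)
j=9 picked index 8: u0 ∈ [-47/330, 13/330)
intersection: [1/30, 13/330)

1/30 13/330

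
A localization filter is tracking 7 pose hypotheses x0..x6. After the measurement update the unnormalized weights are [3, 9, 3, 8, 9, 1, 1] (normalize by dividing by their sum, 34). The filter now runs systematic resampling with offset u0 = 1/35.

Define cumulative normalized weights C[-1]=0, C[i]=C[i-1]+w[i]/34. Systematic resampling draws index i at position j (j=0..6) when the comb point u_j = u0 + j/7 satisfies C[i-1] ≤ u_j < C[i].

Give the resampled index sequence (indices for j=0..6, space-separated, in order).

C = [3/34, 6/17, 15/34, 23/34, 16/17, 33/34, 1]
j=0: u_0=1/35 ∈ [0, 3/34) → index 0
j=1: u_1=6/35 ∈ [3/34, 6/17) → index 1
j=2: u_2=11/35 ∈ [3/34, 6/17) → index 1
j=3: u_3=16/35 ∈ [15/34, 23/34) → index 3
j=4: u_4=3/5 ∈ [15/34, 23/34) → index 3
j=5: u_5=26/35 ∈ [23/34, 16/17) → index 4
j=6: u_6=31/35 ∈ [23/34, 16/17) → index 4

0 1 1 3 3 4 4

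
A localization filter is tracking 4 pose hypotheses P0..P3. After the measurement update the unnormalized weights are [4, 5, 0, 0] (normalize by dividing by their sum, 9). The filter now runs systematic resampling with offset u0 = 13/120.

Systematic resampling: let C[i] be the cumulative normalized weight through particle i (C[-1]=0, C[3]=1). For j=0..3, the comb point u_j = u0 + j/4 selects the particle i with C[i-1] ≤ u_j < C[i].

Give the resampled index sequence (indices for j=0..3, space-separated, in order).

C = [4/9, 1, 1, 1]
j=0: u_0=13/120 ∈ [0, 4/9) → index 0
j=1: u_1=43/120 ∈ [0, 4/9) → index 0
j=2: u_2=73/120 ∈ [4/9, 1) → index 1
j=3: u_3=103/120 ∈ [4/9, 1) → index 1

0 0 1 1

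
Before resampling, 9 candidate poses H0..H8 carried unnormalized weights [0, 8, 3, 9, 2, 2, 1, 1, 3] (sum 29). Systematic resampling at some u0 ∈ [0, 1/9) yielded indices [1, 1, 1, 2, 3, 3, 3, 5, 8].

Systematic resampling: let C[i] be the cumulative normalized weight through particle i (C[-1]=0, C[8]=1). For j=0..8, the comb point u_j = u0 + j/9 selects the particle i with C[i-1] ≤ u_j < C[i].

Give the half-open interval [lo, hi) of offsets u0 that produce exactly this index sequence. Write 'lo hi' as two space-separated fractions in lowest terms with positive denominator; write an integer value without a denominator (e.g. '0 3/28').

C = [0, 8/29, 11/29, 20/29, 22/29, 24/29, 25/29, 26/29, 1]
j=0 picked index 1: u0 ∈ [0, 8/29)
j=1 picked index 1: u0 ∈ [-1/9, 43/261)
j=2 picked index 1: u0 ∈ [-2/9, 14/261)
j=3 picked index 2: u0 ∈ [-5/87, 4/87)
j=4 picked index 3: u0 ∈ [-17/261, 64/261)
j=5 picked index 3: u0 ∈ [-46/261, 35/261)
j=6 picked index 3: u0 ∈ [-25/87, 2/87)
j=7 picked index 5: u0 ∈ [-5/261, 13/261)
j=8 picked index 8: u0 ∈ [2/261, 1/9)
intersection: [2/261, 2/87)

2/261 2/87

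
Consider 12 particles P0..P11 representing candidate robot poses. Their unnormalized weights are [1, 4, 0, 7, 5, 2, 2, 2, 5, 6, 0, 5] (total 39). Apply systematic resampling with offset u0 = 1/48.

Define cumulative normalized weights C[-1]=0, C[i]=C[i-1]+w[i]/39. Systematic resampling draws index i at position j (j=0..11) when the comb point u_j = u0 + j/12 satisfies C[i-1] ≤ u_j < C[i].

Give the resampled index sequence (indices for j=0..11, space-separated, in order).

0 1 3 3 4 5 6 8 8 9 9 11

C = [1/39, 5/39, 5/39, 4/13, 17/39, 19/39, 7/13, 23/39, 28/39, 34/39, 34/39, 1]
j=0: u_0=1/48 ∈ [0, 1/39) → index 0
j=1: u_1=5/48 ∈ [1/39, 5/39) → index 1
j=2: u_2=3/16 ∈ [5/39, 4/13) → index 3
j=3: u_3=13/48 ∈ [5/39, 4/13) → index 3
j=4: u_4=17/48 ∈ [4/13, 17/39) → index 4
j=5: u_5=7/16 ∈ [17/39, 19/39) → index 5
j=6: u_6=25/48 ∈ [19/39, 7/13) → index 6
j=7: u_7=29/48 ∈ [23/39, 28/39) → index 8
j=8: u_8=11/16 ∈ [23/39, 28/39) → index 8
j=9: u_9=37/48 ∈ [28/39, 34/39) → index 9
j=10: u_10=41/48 ∈ [28/39, 34/39) → index 9
j=11: u_11=15/16 ∈ [34/39, 1) → index 11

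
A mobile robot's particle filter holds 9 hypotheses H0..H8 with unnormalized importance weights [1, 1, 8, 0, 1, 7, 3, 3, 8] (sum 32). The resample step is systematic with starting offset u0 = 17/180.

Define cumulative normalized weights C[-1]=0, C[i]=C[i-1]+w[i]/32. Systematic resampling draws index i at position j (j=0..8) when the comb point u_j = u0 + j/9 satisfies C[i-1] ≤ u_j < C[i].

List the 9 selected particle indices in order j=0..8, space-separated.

2 2 4 5 5 6 8 8 8

C = [1/32, 1/16, 5/16, 5/16, 11/32, 9/16, 21/32, 3/4, 1]
j=0: u_0=17/180 ∈ [1/16, 5/16) → index 2
j=1: u_1=37/180 ∈ [1/16, 5/16) → index 2
j=2: u_2=19/60 ∈ [5/16, 11/32) → index 4
j=3: u_3=77/180 ∈ [11/32, 9/16) → index 5
j=4: u_4=97/180 ∈ [11/32, 9/16) → index 5
j=5: u_5=13/20 ∈ [9/16, 21/32) → index 6
j=6: u_6=137/180 ∈ [3/4, 1) → index 8
j=7: u_7=157/180 ∈ [3/4, 1) → index 8
j=8: u_8=59/60 ∈ [3/4, 1) → index 8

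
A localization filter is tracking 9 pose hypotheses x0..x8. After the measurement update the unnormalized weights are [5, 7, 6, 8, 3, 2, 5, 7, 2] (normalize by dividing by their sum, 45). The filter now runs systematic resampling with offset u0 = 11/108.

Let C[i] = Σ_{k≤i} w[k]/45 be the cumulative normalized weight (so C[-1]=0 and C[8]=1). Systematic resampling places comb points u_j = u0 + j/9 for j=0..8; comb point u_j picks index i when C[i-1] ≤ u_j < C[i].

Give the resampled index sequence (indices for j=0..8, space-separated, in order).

0 1 2 3 3 5 6 7 8

C = [1/9, 4/15, 2/5, 26/45, 29/45, 31/45, 4/5, 43/45, 1]
j=0: u_0=11/108 ∈ [0, 1/9) → index 0
j=1: u_1=23/108 ∈ [1/9, 4/15) → index 1
j=2: u_2=35/108 ∈ [4/15, 2/5) → index 2
j=3: u_3=47/108 ∈ [2/5, 26/45) → index 3
j=4: u_4=59/108 ∈ [2/5, 26/45) → index 3
j=5: u_5=71/108 ∈ [29/45, 31/45) → index 5
j=6: u_6=83/108 ∈ [31/45, 4/5) → index 6
j=7: u_7=95/108 ∈ [4/5, 43/45) → index 7
j=8: u_8=107/108 ∈ [43/45, 1) → index 8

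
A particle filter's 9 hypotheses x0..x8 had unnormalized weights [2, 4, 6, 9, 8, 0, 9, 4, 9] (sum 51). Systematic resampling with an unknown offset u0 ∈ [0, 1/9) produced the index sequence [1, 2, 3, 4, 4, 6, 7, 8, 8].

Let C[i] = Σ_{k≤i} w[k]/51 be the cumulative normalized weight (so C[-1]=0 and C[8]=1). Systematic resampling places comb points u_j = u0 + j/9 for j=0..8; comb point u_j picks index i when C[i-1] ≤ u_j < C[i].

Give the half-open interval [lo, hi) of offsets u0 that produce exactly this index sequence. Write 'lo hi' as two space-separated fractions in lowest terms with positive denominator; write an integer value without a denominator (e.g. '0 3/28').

4/51 1/9

C = [2/51, 2/17, 4/17, 7/17, 29/51, 29/51, 38/51, 14/17, 1]
j=0 picked index 1: u0 ∈ [2/51, 2/17)
j=1 picked index 2: u0 ∈ [1/153, 19/153)
j=2 picked index 3: u0 ∈ [2/153, 29/153)
j=3 picked index 4: u0 ∈ [4/51, 4/17)
j=4 picked index 4: u0 ∈ [-5/153, 19/153)
j=5 picked index 6: u0 ∈ [2/153, 29/153)
j=6 picked index 7: u0 ∈ [4/51, 8/51)
j=7 picked index 8: u0 ∈ [7/153, 2/9)
j=8 picked index 8: u0 ∈ [-10/153, 1/9)
intersection: [4/51, 1/9)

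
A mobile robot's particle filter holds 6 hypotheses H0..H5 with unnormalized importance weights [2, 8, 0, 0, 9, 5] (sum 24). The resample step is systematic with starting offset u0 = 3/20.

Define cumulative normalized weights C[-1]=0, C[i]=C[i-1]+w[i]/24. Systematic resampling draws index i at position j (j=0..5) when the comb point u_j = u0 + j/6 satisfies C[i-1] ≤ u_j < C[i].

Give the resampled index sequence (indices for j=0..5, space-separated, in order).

1 1 4 4 5 5

C = [1/12, 5/12, 5/12, 5/12, 19/24, 1]
j=0: u_0=3/20 ∈ [1/12, 5/12) → index 1
j=1: u_1=19/60 ∈ [1/12, 5/12) → index 1
j=2: u_2=29/60 ∈ [5/12, 19/24) → index 4
j=3: u_3=13/20 ∈ [5/12, 19/24) → index 4
j=4: u_4=49/60 ∈ [19/24, 1) → index 5
j=5: u_5=59/60 ∈ [19/24, 1) → index 5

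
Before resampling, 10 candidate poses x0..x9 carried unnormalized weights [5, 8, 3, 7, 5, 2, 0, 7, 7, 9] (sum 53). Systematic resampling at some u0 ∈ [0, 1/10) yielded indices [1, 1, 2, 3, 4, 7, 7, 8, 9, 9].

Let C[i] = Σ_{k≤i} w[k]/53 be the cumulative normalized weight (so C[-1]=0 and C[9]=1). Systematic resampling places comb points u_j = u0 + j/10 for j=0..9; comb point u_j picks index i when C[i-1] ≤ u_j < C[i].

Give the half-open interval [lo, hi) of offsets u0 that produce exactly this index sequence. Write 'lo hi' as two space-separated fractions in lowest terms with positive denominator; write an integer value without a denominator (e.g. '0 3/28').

5/53 26/265

C = [5/53, 13/53, 16/53, 23/53, 28/53, 30/53, 30/53, 37/53, 44/53, 1]
j=0 picked index 1: u0 ∈ [5/53, 13/53)
j=1 picked index 1: u0 ∈ [-3/530, 77/530)
j=2 picked index 2: u0 ∈ [12/265, 27/265)
j=3 picked index 3: u0 ∈ [1/530, 71/530)
j=4 picked index 4: u0 ∈ [9/265, 34/265)
j=5 picked index 7: u0 ∈ [7/106, 21/106)
j=6 picked index 7: u0 ∈ [-9/265, 26/265)
j=7 picked index 8: u0 ∈ [-1/530, 69/530)
j=8 picked index 9: u0 ∈ [8/265, 1/5)
j=9 picked index 9: u0 ∈ [-37/530, 1/10)
intersection: [5/53, 26/265)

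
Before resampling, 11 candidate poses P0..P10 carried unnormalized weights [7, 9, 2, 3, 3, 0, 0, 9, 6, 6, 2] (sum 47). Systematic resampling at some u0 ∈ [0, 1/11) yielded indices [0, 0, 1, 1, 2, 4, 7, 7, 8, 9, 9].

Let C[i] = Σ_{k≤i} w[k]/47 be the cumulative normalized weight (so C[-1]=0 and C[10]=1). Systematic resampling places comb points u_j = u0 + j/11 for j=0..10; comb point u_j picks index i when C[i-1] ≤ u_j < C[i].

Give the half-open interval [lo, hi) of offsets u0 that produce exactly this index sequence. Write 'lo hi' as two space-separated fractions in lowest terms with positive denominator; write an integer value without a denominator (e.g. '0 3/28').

C = [7/47, 16/47, 18/47, 21/47, 24/47, 24/47, 24/47, 33/47, 39/47, 45/47, 1]
j=0 picked index 0: u0 ∈ [0, 7/47)
j=1 picked index 0: u0 ∈ [-1/11, 30/517)
j=2 picked index 1: u0 ∈ [-17/517, 82/517)
j=3 picked index 1: u0 ∈ [-64/517, 35/517)
j=4 picked index 2: u0 ∈ [-12/517, 10/517)
j=5 picked index 4: u0 ∈ [-4/517, 29/517)
j=6 picked index 7: u0 ∈ [-18/517, 81/517)
j=7 picked index 7: u0 ∈ [-65/517, 34/517)
j=8 picked index 8: u0 ∈ [-13/517, 53/517)
j=9 picked index 9: u0 ∈ [6/517, 72/517)
j=10 picked index 9: u0 ∈ [-41/517, 25/517)
intersection: [6/517, 10/517)

6/517 10/517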